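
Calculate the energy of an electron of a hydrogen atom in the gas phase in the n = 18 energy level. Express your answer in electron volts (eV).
-0.04199 eV

The energy levels of a hydrogen-like atom are given by:
E_n = -13.6057 eV / n²

For n = 18:
E_18 = -13.6057 eV / 18²
E_18 = -13.6057 eV / 324
E_18 = -0.04199 eV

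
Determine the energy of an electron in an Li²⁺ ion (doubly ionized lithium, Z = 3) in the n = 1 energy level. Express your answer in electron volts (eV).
-122.4513 eV

The energy levels of a hydrogen-like atom are given by:
E_n = -13.6057 Z² / n² eV  (with Z = 3 for Li²⁺)

For n = 1:
E_1 = -13.6057 × 3² / 1²
E_1 = -13.6057 × 9 / 1
E_1 = -122.4513 eV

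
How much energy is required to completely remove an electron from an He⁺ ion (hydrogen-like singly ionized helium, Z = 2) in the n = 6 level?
1.511744 eV

The ionization energy is the energy needed to remove the electron completely (n → ∞).

For a hydrogen-like ion with Z = 2, E_n = -13.6057 Z² / n² eV.

At n = 6: E_6 = -13.6057 × 2² / 6² = -1.511744444 eV
At n = ∞: E_∞ = 0 eV

Ionization energy = E_∞ - E_6 = 0 - (-1.511744444) = 1.511744444 eV
Ionization energy ≈ 1.511744 eV

This is also called the binding energy of the electron in state n = 6.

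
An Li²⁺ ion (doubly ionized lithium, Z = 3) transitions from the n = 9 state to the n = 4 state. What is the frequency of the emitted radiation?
1.48e+15 Hz

First, find the transition energy:
E_9 = -13.6057 × 3² / 9² = -1.511744 eV
E_4 = -13.6057 × 3² / 4² = -7.653206 eV
|ΔE| = |E_4 - E_9| = 6.141462 eV

Convert to Joules: E = 6.141462 eV × (1.602177 × 10⁻¹⁹ J/eV) = 9.8397e-19 J

Using E = hf:
f = E/h = 9.8397e-19 J / (6.62607 × 10⁻³⁴ J·s)
f = 1.48e+15 Hz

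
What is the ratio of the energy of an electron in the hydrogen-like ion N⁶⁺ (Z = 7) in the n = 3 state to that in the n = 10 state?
11.11111

Using E_n = -13.6057 Z² / n² eV with Z = 7:

E_3 = -13.6057 × 7² / 3² = -666.6793 / 9 = -74.07547777778 eV
E_10 = -13.6057 × 7² / 10² = -666.6793 / 100 = -6.66679300000 eV

The ratio is:
E_3/E_10 = (-74.07547777778) / (-6.66679300000)
E_3/E_10 = (-666.6793/9) / (-666.6793/100)
E_3/E_10 = 100/9
E_3/E_10 = 11.11111
(Note: the Z² factors cancel in the ratio.)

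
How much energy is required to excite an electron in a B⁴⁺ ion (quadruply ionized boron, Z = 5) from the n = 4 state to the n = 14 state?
19.523 eV

The energy levels of a hydrogen-like atom are E_n = -13.6057 Z² eV / n².

Energy at n = 4: E_4 = -13.6057 × 5² / 4² = -21.258906 eV
Energy at n = 14: E_14 = -13.6057 × 5² / 14² = -1.735421 eV

The excitation energy is the difference:
ΔE = E_14 - E_4
ΔE = -1.735421 - (-21.258906)
ΔE = 19.523 eV

Since this is positive, energy must be absorbed (photon absorption).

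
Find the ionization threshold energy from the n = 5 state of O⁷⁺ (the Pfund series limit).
34.83 eV

The series limit corresponds to the transition from n = ∞ to n = 5.
This is the highest energy (shortest wavelength) transition in the Pfund series.

E_∞ = 0 eV
E_5 = -13.6057 × 8² / 5² = -34.83 eV

Energy at series limit:
ΔE = E_∞ - E_5 = 0 - (-34.83) = 34.83 eV

This energy equals the ionization energy from the n = 5 state of O⁷⁺.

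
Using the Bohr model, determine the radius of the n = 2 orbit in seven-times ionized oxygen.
0.0265 nm (or 0.2646 Å)

The Bohr radius formula is:
r_n = n² a₀ / Z

where a₀ = 0.0529177 nm is the Bohr radius.

For O⁷⁺ (Z = 8) at n = 2:
r_2 = 2² × 0.0529177 nm / 8
r_2 = 4 × 0.0529177 nm / 8
r_2 = 0.21167 nm / 8
r_2 = 0.0265 nm

The electron orbits at approximately 0.0265 nm from the nucleus.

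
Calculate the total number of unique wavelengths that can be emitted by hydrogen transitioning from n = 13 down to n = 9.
10

The electron can occupy levels n = 9, 10, ..., 13 during de-excitation — that is m = 13 - 9 + 1 = 5 distinct levels.

The number of distinct spectral lines equals the number of ways to choose 2 of these m levels (each pair gives one possible emission transition):

Number of lines = m(m-1)/2 = 5×4/2 = 10

These correspond to all possible transitions between the 5 levels:
13 → 12, 13 → 11, 13 → 10, 13 → 9, 12 → 11, 12 → 10, 12 → 9, 11 → 10...

Each transition produces a photon with a unique energy (and thus wavelength). This count does not depend on Z.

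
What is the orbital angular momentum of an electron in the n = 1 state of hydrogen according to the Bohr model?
1.0546e-34 J·s (or 1ℏ)

In the Bohr model, angular momentum is quantized:
L = nℏ

where ℏ = h/(2π) = 1.054572e-34 J·s

For n = 1:
L = 1 × 1.054572e-34 J·s
L = 1.0546e-34 J·s

This can also be written as L = 1ℏ.
The angular momentum is an integer multiple of the reduced Planck constant.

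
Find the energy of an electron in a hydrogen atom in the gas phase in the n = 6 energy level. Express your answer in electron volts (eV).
-0.377936 eV

The energy levels of a hydrogen-like atom are given by:
E_n = -13.6057 eV / n²

For n = 6:
E_6 = -13.6057 eV / 6²
E_6 = -13.6057 eV / 36
E_6 = -0.377936 eV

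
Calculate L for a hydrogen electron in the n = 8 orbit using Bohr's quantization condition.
8.43657e-34 J·s (or 8ℏ)

In the Bohr model, angular momentum is quantized:
L = nℏ

where ℏ = h/(2π) = 1.0545718e-34 J·s

For n = 8:
L = 8 × 1.0545718e-34 J·s
L = 8.43657e-34 J·s

This can also be written as L = 8ℏ.
The angular momentum is an integer multiple of the reduced Planck constant.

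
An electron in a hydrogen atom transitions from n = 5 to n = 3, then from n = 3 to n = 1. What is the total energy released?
13.061 eV

The energy levels of hydrogen are E_n = -13.6057 / n² eV.

First transition (5 → 3):
ΔE₁ = |E_3 - E_5|
ΔE₁ = |-1.511744444 - (-0.544228000)| = 0.967516 eV

Second transition (3 → 1):
ΔE₂ = |E_1 - E_3|
ΔE₂ = |-13.605700000 - (-1.511744444)| = 12.093956 eV

Total energy released:
E_total = ΔE₁ + ΔE₂ = 0.967516 + 12.093956 = 13.061 eV

Note: This equals the direct transition 5 → 1: 13.061 eV ✓
Energy is conserved regardless of the path taken.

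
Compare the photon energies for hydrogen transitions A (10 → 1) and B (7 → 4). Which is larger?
10 → 1

Calculate the energy for each transition:

Transition 10 → 1:
ΔE₁ = |E_1 - E_10| = |-13.6057/1² - (-13.6057/10²)|
ΔE₁ = |-13.6057000000 - (-0.1360570000)| = 13.4696430 eV

Transition 7 → 4:
ΔE₂ = |E_4 - E_7| = |-13.6057/4² - (-13.6057/7²)|
ΔE₂ = |-0.8503562500 - (-0.2776673469)| = 0.5726889 eV

Since 13.4696430 eV > 0.5726889 eV, the transition 10 → 1 emits the more energetic photon.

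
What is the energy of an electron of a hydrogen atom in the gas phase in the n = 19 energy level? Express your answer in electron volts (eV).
-0.038 eV

The energy levels of a hydrogen-like atom are given by:
E_n = -13.6057 eV / n²

For n = 19:
E_19 = -13.6057 eV / 19²
E_19 = -13.6057 eV / 361
E_19 = -0.038 eV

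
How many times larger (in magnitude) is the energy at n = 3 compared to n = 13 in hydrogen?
18.78

Using E_n = -13.6057 Z² / n² eV with Z = 1:

E_3 = -13.6057 / 3² = -13.6057 / 9 = -1.51174444 eV
E_13 = -13.6057 / 13² = -13.6057 / 169 = -0.08050710 eV

The ratio is:
E_3/E_13 = (-1.51174444) / (-0.08050710)
E_3/E_13 = (-13.6057/9) / (-13.6057/169)
E_3/E_13 = 169/9
E_3/E_13 = 18.78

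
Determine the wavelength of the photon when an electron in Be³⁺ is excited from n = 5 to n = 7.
290.703 nm

First, find the transition energy using E_n = -13.6057 Z² / n² eV:
E_5 = -13.6057 × 4² / 5² = -8.7076480 eV
E_7 = -13.6057 × 4² / 7² = -4.4426776 eV

Photon energy: |ΔE| = |E_7 - E_5| = 4.2649704 eV

Convert to wavelength using E = hc/λ with hc = 1239.84 eV·nm:
λ = hc/E = 1239.84 eV·nm / 4.2649704 eV
λ = 290.703 nm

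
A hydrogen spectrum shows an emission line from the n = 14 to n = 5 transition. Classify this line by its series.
Pfund series

The spectral series in hydrogen are named based on the final (lower) energy level:
- Lyman series: n_final = 1 (ultraviolet)
- Balmer series: n_final = 2 (visible/near-UV)
- Paschen series: n_final = 3 (infrared)
- Brackett series: n_final = 4 (infrared)
- Pfund series: n_final = 5 (far infrared)

Since this transition ends at n = 5, it belongs to the Pfund series.

For reference, this 14 → 5 line has photon energy
ΔE = 13.6057 eV × (1/5² - 1/14²) = 0.47481116 eV,
corresponding to wavelength λ = hc/ΔE = 1239.84 eV·nm / 0.47481116 eV = 2611.23 nm in the far infrared region.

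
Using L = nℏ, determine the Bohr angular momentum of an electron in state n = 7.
7.38200e-34 J·s (or 7ℏ)

In the Bohr model, angular momentum is quantized:
L = nℏ

where ℏ = h/(2π) = 1.0545718e-34 J·s

For n = 7:
L = 7 × 1.0545718e-34 J·s
L = 7.38200e-34 J·s

This can also be written as L = 7ℏ.
The angular momentum is an integer multiple of the reduced Planck constant.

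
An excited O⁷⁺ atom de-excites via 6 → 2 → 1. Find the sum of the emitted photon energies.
846.576889 eV

The energy levels of O⁷⁺ are E_n = -13.6057 × 8² / n² eV.

First transition (6 → 2):
ΔE₁ = |E_2 - E_6|
ΔE₁ = |-217.691200000000 - (-24.187911111111)| = 193.503288889 eV

Second transition (2 → 1):
ΔE₂ = |E_1 - E_2|
ΔE₂ = |-870.764800000000 - (-217.691200000000)| = 653.073600000 eV

Total energy released:
E_total = ΔE₁ + ΔE₂ = 193.503288889 + 653.073600000 = 846.576889 eV

Note: This equals the direct transition 6 → 1: 846.576889 eV ✓
Energy is conserved regardless of the path taken.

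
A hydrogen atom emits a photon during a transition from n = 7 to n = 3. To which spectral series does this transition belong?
Paschen series

The spectral series in hydrogen are named based on the final (lower) energy level:
- Lyman series: n_final = 1 (ultraviolet)
- Balmer series: n_final = 2 (visible/near-UV)
- Paschen series: n_final = 3 (infrared)
- Brackett series: n_final = 4 (infrared)
- Pfund series: n_final = 5 (far infrared)

Since this transition ends at n = 3, it belongs to the Paschen series.

For reference, this 7 → 3 line has photon energy
ΔE = 13.6057 eV × (1/3² - 1/7²) = 1.23407710 eV,
corresponding to wavelength λ = hc/ΔE = 1239.84 eV·nm / 1.23407710 eV = 1004.670 nm in the infrared region.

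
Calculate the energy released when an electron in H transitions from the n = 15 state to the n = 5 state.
0.48376 eV

The energy levels are E_n = -13.6057 eV / n².

Energy at n = 15: E_15 = -13.6057 / 15² = -0.06046978 eV
Energy at n = 5: E_5 = -13.6057 / 5² = -0.54422800 eV

For emission (electron falling to lower state), the photon energy is:
E_photon = E_15 - E_5 = |-0.06046978 - (-0.54422800)|
E_photon = 0.48376 eV

This energy is carried away by the emitted photon.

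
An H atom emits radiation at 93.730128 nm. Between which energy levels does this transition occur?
n = 6 → n = 1

First, find the photon energy from the wavelength (hc = 1239.84 eV·nm):
E = hc/λ = 1239.84 eV·nm / 93.730128 nm = 13.227764 eV

The energy levels of hydrogen satisfy E_n = -13.6057 / n² eV, so an emission n_i → n_f releases
ΔE = 13.6057 × (1/n_f² − 1/n_i²) eV.

Setting ΔE equal to the photon energy:
1/n_f² − 1/n_i² = 13.227764 / 13.6057 = 0.97222223

Since 1/n_i² must be positive, we need 1/n_f² > 0.97222223, i.e. n_f ≤ 1. For each allowed n_f, solve n_i = (1/n_f² − 0.97222223)^(−1/2) and check whether it is a whole number:
  n_f = 1: 1/n_i² = 1.00000000 − 0.97222223 = 0.02777777 → n_i = 6.000  → integer, n_i = 6 ✓

Only n_f = 1 gives an integer upper level, n_i = 6.

The transition is from n = 6 to n = 1 (emission).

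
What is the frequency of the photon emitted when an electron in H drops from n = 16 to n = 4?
1.93e+14 Hz

First, find the transition energy:
E_16 = -13.6057 / 16² = -0.05314727 eV
E_4 = -13.6057 / 4² = -0.85035625 eV
|ΔE| = |E_4 - E_16| = 0.79720898 eV

Convert to Joules: E = 0.79720898 eV × (1.602177 × 10⁻¹⁹ J/eV) = 1.2773e-19 J

Using E = hf:
f = E/h = 1.2773e-19 J / (6.62607 × 10⁻³⁴ J·s)
f = 1.93e+14 Hz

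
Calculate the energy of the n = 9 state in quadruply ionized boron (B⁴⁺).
-4.20 eV

For hydrogen-like ions, the energy levels scale with Z²:
E_n = -13.6057 Z² / n² eV

For B⁴⁺ (Z = 5) at n = 9:
E_9 = -13.6057 × 5² / 9²
E_9 = -13.6057 × 25 / 81
E_9 = -340.1425 / 81
E_9 = -4.20 eV

The energy is 25 times more negative than hydrogen at the same n due to the stronger nuclear charge.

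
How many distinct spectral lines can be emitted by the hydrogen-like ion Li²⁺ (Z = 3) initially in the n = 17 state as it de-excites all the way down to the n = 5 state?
78

The electron can occupy levels n = 5, 6, ..., 17 during de-excitation — that is m = 17 - 5 + 1 = 13 distinct levels.

The number of distinct spectral lines equals the number of ways to choose 2 of these m levels (each pair gives one possible emission transition):

Number of lines = m(m-1)/2 = 13×12/2 = 78

These correspond to all possible transitions between the 13 levels:
17 → 16, 17 → 15, 17 → 14, 17 → 13, 17 → 12, 17 → 11, 17 → 10, 17 → 9...

Each transition produces a photon with a unique energy (and thus wavelength). This count does not depend on Z.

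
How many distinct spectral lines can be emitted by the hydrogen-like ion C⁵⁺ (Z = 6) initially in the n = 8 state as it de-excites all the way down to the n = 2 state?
21

The electron can occupy levels n = 2, 3, ..., 8 during de-excitation — that is m = 8 - 2 + 1 = 7 distinct levels.

The number of distinct spectral lines equals the number of ways to choose 2 of these m levels (each pair gives one possible emission transition):

Number of lines = m(m-1)/2 = 7×6/2 = 21

These correspond to all possible transitions between the 7 levels:
8 → 7, 8 → 6, 8 → 5, 8 → 4, 8 → 3, 8 → 2, 7 → 6, 7 → 5...

Each transition produces a photon with a unique energy (and thus wavelength). This count does not depend on Z.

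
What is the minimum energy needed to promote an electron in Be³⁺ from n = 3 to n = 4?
10.58221 eV

The energy levels of a hydrogen-like atom are E_n = -13.6057 Z² eV / n².

Energy at n = 3: E_3 = -13.6057 × 4² / 3² = -24.18791111 eV
Energy at n = 4: E_4 = -13.6057 × 4² / 4² = -13.60570000 eV

The excitation energy is the difference:
ΔE = E_4 - E_3
ΔE = -13.60570000 - (-24.18791111)
ΔE = 10.58221 eV

Since this is positive, energy must be absorbed (photon absorption).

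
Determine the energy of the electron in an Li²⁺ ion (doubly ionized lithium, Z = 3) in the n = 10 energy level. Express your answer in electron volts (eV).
-1.225 eV

The energy levels of a hydrogen-like atom are given by:
E_n = -13.6057 Z² / n² eV  (with Z = 3 for Li²⁺)

For n = 10:
E_10 = -13.6057 × 3² / 10²
E_10 = -13.6057 × 9 / 100
E_10 = -1.225 eV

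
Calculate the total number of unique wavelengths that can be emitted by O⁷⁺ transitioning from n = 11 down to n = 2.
45

The electron can occupy levels n = 2, 3, ..., 11 during de-excitation — that is m = 11 - 2 + 1 = 10 distinct levels.

The number of distinct spectral lines equals the number of ways to choose 2 of these m levels (each pair gives one possible emission transition):

Number of lines = m(m-1)/2 = 10×9/2 = 45

These correspond to all possible transitions between the 10 levels:
11 → 10, 11 → 9, 11 → 8, 11 → 7, 11 → 6, 11 → 5, 11 → 4, 11 → 3...

Each transition produces a photon with a unique energy (and thus wavelength). This count does not depend on Z.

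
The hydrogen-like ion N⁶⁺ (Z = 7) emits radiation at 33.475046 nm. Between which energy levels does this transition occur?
n = 12 → n = 4

First, find the photon energy from the wavelength (hc = 1239.84 eV·nm):
E = hc/λ = 1239.84 eV·nm / 33.475046 nm = 37.037738 eV

The energy levels of N⁶⁺ satisfy E_n = -13.6057 × 7² / n² eV, so an emission n_i → n_f releases
ΔE = 13.6057 × 7² × (1/n_f² − 1/n_i²) eV.

Setting ΔE equal to the photon energy:
1/n_f² − 1/n_i² = 37.037738 / (13.6057 × 7²) = 0.055555554

Since 1/n_i² must be positive, we need 1/n_f² > 0.055555554, i.e. n_f ≤ 4. For each allowed n_f, solve n_i = (1/n_f² − 0.055555554)^(−1/2) and check whether it is a whole number:
  n_f = 1: 1/n_i² = 1.000000000 − 0.055555554 = 0.944444446 → n_i = 1.029  (not an integer) ✗
  n_f = 2: 1/n_i² = 0.250000000 − 0.055555554 = 0.194444446 → n_i = 2.268  (not an integer) ✗
  n_f = 3: 1/n_i² = 0.111111111 − 0.055555554 = 0.055555557 → n_i = 4.243  (not an integer) ✗
  n_f = 4: 1/n_i² = 0.062500000 − 0.055555554 = 0.006944446 → n_i = 12.000  → integer, n_i = 12 ✓

Only n_f = 4 gives an integer upper level, n_i = 12.

The transition is from n = 12 to n = 4 (emission).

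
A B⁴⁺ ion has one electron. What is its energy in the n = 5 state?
-13.6057 eV

For hydrogen-like ions, the energy levels scale with Z²:
E_n = -13.6057 Z² / n² eV

For B⁴⁺ (Z = 5) at n = 5:
E_5 = -13.6057 × 5² / 5²
E_5 = -13.6057 × 25 / 25
E_5 = -340.1425 / 25
E_5 = -13.6057 eV

The energy is 25 times more negative than hydrogen at the same n due to the stronger nuclear charge.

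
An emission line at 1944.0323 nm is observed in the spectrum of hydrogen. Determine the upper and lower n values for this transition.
n = 8 → n = 4

First, find the photon energy from the wavelength (hc = 1239.84 eV·nm):
E = hc/λ = 1239.84 eV·nm / 1944.0323 nm = 0.63776718 eV

The energy levels of hydrogen satisfy E_n = -13.6057 / n² eV, so an emission n_i → n_f releases
ΔE = 13.6057 × (1/n_f² − 1/n_i²) eV.

Setting ΔE equal to the photon energy:
1/n_f² − 1/n_i² = 0.63776718 / 13.6057 = 0.046874999

Since 1/n_i² must be positive, we need 1/n_f² > 0.046874999, i.e. n_f ≤ 4. For each allowed n_f, solve n_i = (1/n_f² − 0.046874999)^(−1/2) and check whether it is a whole number:
  n_f = 1: 1/n_i² = 1.000000000 − 0.046874999 = 0.953125001 → n_i = 1.024  (not an integer) ✗
  n_f = 2: 1/n_i² = 0.250000000 − 0.046874999 = 0.203125001 → n_i = 2.219  (not an integer) ✗
  n_f = 3: 1/n_i² = 0.111111111 − 0.046874999 = 0.064236112 → n_i = 3.946  (not an integer) ✗
  n_f = 4: 1/n_i² = 0.062500000 − 0.046874999 = 0.015625001 → n_i = 8.000  → integer, n_i = 8 ✓

Only n_f = 4 gives an integer upper level, n_i = 8.

The transition is from n = 8 to n = 4 (emission).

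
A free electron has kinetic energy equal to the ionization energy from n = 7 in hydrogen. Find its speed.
3.125e+05 m/s (or 0.10425% of c)

The binding energy at n = 7 for hydrogen is:
E_7 = -13.6057/7² = -0.2776673 eV
|E_7| = 0.2776673 eV

Convert to Joules:
KE = 0.2776673 eV × (1.602177 × 10⁻¹⁹ J/eV) = 4.44872e-20 J

Using KE = ½mv²:
v = √(2·KE/m_e)
v = √(2 × 4.44872e-20 J / 9.10938 × 10⁻³¹ kg)
v = 3.125e+05 m/s

This is approximately 0.10425% the speed of light.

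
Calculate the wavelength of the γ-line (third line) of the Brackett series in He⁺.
541.2363 nm

The lines of a series are numbered from the longest wavelength (smallest ΔE) outward; the third line is the transition from n = n_f + 3 to n_f.
The Brackett series has all transitions ending at n_f = 4.

For He⁺ (Z = 2), the third line (γ-line) is the jump from n = 7 to n = 4:
E_7 = -13.6057 × 2² / 7² = -1.11066939 eV
E_4 = -13.6057 × 2² / 4² = -3.40142500 eV
ΔE = E_7 - E_4 = 2.29075561 eV

λ = hc/E = 1239.84 eV·nm / 2.29075561 eV
λ = 541.2363 nm

This is the γ-line of the Brackett series in He⁺.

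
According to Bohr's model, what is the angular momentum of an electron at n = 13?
1.371e-33 J·s (or 13ℏ)

In the Bohr model, angular momentum is quantized:
L = nℏ

where ℏ = h/(2π) = 1.05457e-34 J·s

For n = 13:
L = 13 × 1.05457e-34 J·s
L = 1.371e-33 J·s

This can also be written as L = 13ℏ.
The angular momentum is an integer multiple of the reduced Planck constant.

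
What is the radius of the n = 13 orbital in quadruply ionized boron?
1.7886 nm (or 17.8862 Å)

The Bohr radius formula is:
r_n = n² a₀ / Z

where a₀ = 0.0529177 nm is the Bohr radius.

For B⁴⁺ (Z = 5) at n = 13:
r_13 = 13² × 0.0529177 nm / 5
r_13 = 169 × 0.0529177 nm / 5
r_13 = 8.94309 nm / 5
r_13 = 1.7886 nm

The electron orbits at approximately 1.7886 nm from the nucleus.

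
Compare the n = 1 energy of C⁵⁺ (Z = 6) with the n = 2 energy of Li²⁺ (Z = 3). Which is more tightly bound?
C⁵⁺ at n = 1 (E = -489.8052 eV)

Using E_n = -13.6057 Z² / n² eV:

C⁵⁺ (Z = 6) at n = 1:
E = -13.6057 × 6² / 1² = -13.6057 × 36 / 1 = -489.8052000 eV

Li²⁺ (Z = 3) at n = 2:
E = -13.6057 × 3² / 2² = -13.6057 × 9 / 4 = -30.6128250 eV

Since -489.8052000 eV < -30.6128250 eV,
C⁵⁺ at n = 1 is more tightly bound (requires more energy to ionize).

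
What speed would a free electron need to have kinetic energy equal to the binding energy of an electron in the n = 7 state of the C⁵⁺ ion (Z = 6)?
1.8752e+06 m/s (or 0.625% of c)

The binding energy at n = 7 for C⁵⁺ is:
E_7 = -13.6057 × 6²/7² = -9.9960245 eV
|E_7| = 9.9960245 eV

Convert to Joules:
KE = 9.9960245 eV × (1.602177 × 10⁻¹⁹ J/eV) = 1.601540e-18 J

Using KE = ½mv²:
v = √(2·KE/m_e)
v = √(2 × 1.601540e-18 J / 9.10938 × 10⁻³¹ kg)
v = 1.8752e+06 m/s

This is approximately 0.625% the speed of light.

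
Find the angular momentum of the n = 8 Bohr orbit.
8.4366e-34 J·s (or 8ℏ)

In the Bohr model, angular momentum is quantized:
L = nℏ

where ℏ = h/(2π) = 1.054572e-34 J·s

For n = 8:
L = 8 × 1.054572e-34 J·s
L = 8.4366e-34 J·s

This can also be written as L = 8ℏ.
The angular momentum is an integer multiple of the reduced Planck constant.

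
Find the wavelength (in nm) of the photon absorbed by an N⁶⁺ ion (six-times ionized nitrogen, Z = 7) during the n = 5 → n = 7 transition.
94.923451 nm

First, find the transition energy using E_n = -13.6057 Z² / n² eV:
E_5 = -13.6057 × 7² / 5² = -26.66717200 eV
E_7 = -13.6057 × 7² / 7² = -13.60570000 eV

Photon energy: |ΔE| = |E_7 - E_5| = 13.06147200 eV

Convert to wavelength using E = hc/λ with hc = 1239.84 eV·nm:
λ = hc/E = 1239.84 eV·nm / 13.06147200 eV
λ = 94.923451 nm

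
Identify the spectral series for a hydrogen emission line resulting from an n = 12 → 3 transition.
Paschen series

The spectral series in hydrogen are named based on the final (lower) energy level:
- Lyman series: n_final = 1 (ultraviolet)
- Balmer series: n_final = 2 (visible/near-UV)
- Paschen series: n_final = 3 (infrared)
- Brackett series: n_final = 4 (infrared)
- Pfund series: n_final = 5 (far infrared)

Since this transition ends at n = 3, it belongs to the Paschen series.

For reference, this 12 → 3 line has photon energy
ΔE = 13.6057 eV × (1/3² - 1/12²) = 1.417260 eV,
corresponding to wavelength λ = hc/ΔE = 1239.84 eV·nm / 1.417260 eV = 874.81 nm in the infrared region.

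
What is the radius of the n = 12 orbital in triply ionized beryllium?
1.9050 nm (or 19.0504 Å)

The Bohr radius formula is:
r_n = n² a₀ / Z

where a₀ = 0.0529177 nm is the Bohr radius.

For Be³⁺ (Z = 4) at n = 12:
r_12 = 12² × 0.0529177 nm / 4
r_12 = 144 × 0.0529177 nm / 4
r_12 = 7.62015 nm / 4
r_12 = 1.9050 nm

The electron orbits at approximately 1.9050 nm from the nucleus.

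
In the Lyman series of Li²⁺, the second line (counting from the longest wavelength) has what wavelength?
11.39 nm

The lines of a series are numbered from the longest wavelength (smallest ΔE) outward; the second line is the transition from n = n_f + 2 to n_f.
The Lyman series has all transitions ending at n_f = 1.

For Li²⁺ (Z = 3), the second line (β-line) is the jump from n = 3 to n = 1:
E_3 = -13.6057 × 3² / 3² = -13.6057 eV
E_1 = -13.6057 × 3² / 1² = -122.4513 eV
ΔE = E_3 - E_1 = 108.8456 eV

λ = hc/E = 1239.84 eV·nm / 108.8456 eV
λ = 11.39 nm

This is the β-line of the Lyman series in Li²⁺.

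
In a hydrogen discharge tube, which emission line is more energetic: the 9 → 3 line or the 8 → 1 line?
8 → 1

Calculate the energy for each transition:

Transition 9 → 3:
ΔE₁ = |E_3 - E_9| = |-13.6057/3² - (-13.6057/9²)|
ΔE₁ = |-1.51174444 - (-0.16797160)| = 1.34377 eV

Transition 8 → 1:
ΔE₂ = |E_1 - E_8| = |-13.6057/1² - (-13.6057/8²)|
ΔE₂ = |-13.60570000 - (-0.21258906)| = 13.39311 eV

Since 13.39311 eV > 1.34377 eV, the transition 8 → 1 emits the more energetic photon.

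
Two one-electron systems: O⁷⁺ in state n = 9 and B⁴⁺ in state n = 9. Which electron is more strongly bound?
O⁷⁺ at n = 9 (E = -10.75018 eV)

Using E_n = -13.6057 Z² / n² eV:

O⁷⁺ (Z = 8) at n = 9:
E = -13.6057 × 8² / 9² = -13.6057 × 64 / 81 = -10.75018272 eV

B⁴⁺ (Z = 5) at n = 9:
E = -13.6057 × 5² / 9² = -13.6057 × 25 / 81 = -4.19929012 eV

Since -10.75018272 eV < -4.19929012 eV,
O⁷⁺ at n = 9 is more tightly bound (requires more energy to ionize).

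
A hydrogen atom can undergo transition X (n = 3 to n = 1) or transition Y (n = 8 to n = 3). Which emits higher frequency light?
3 → 1

Calculate the energy for each transition:

Transition 3 → 1:
ΔE₁ = |E_1 - E_3| = |-13.6057/1² - (-13.6057/3²)|
ΔE₁ = |-13.605700000 - (-1.511744444)| = 12.093956 eV

Transition 8 → 3:
ΔE₂ = |E_3 - E_8| = |-13.6057/3² - (-13.6057/8²)|
ΔE₂ = |-1.511744444 - (-0.212589063)| = 1.299155 eV

Since 12.093956 eV > 1.299155 eV, the transition 3 → 1 emits the more energetic photon.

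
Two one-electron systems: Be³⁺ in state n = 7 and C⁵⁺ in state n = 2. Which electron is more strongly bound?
C⁵⁺ at n = 2 (E = -122.4513 eV)

Using E_n = -13.6057 Z² / n² eV:

Be³⁺ (Z = 4) at n = 7:
E = -13.6057 × 4² / 7² = -13.6057 × 16 / 49 = -4.4426776 eV

C⁵⁺ (Z = 6) at n = 2:
E = -13.6057 × 6² / 2² = -13.6057 × 36 / 4 = -122.4513000 eV

Since -122.4513000 eV < -4.4426776 eV,
C⁵⁺ at n = 2 is more tightly bound (requires more energy to ionize).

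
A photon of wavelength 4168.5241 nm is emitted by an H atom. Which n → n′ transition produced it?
n = 13 → n = 6

First, find the photon energy from the wavelength (hc = 1239.84 eV·nm):
E = hc/λ = 1239.84 eV·nm / 4168.5241 nm = 0.29742901 eV

The energy levels of hydrogen satisfy E_n = -13.6057 / n² eV, so an emission n_i → n_f releases
ΔE = 13.6057 × (1/n_f² − 1/n_i²) eV.

Setting ΔE equal to the photon energy:
1/n_f² − 1/n_i² = 0.29742901 / 13.6057 = 0.021860618

Since 1/n_i² must be positive, we need 1/n_f² > 0.021860618, i.e. n_f ≤ 6. For each allowed n_f, solve n_i = (1/n_f² − 0.021860618)^(−1/2) and check whether it is a whole number:
  n_f = 1: 1/n_i² = 1.000000000 − 0.021860618 = 0.978139382 → n_i = 1.011  (not an integer) ✗
  n_f = 2: 1/n_i² = 0.250000000 − 0.021860618 = 0.228139382 → n_i = 2.094  (not an integer) ✗
  n_f = 3: 1/n_i² = 0.111111111 − 0.021860618 = 0.089250493 → n_i = 3.347  (not an integer) ✗
  n_f = 4: 1/n_i² = 0.062500000 − 0.021860618 = 0.040639382 → n_i = 4.961  (not an integer) ✗
  n_f = 5: 1/n_i² = 0.040000000 − 0.021860618 = 0.018139382 → n_i = 7.425  (not an integer) ✗
  n_f = 6: 1/n_i² = 0.027777778 − 0.021860618 = 0.005917160 → n_i = 13.000  → integer, n_i = 13 ✓

Only n_f = 6 gives an integer upper level, n_i = 13.

The transition is from n = 13 to n = 6 (emission).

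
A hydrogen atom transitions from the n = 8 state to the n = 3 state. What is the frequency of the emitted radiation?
3.14134e+14 Hz

First, find the transition energy:
E_8 = -13.6057 / 8² = -0.21258906 eV
E_3 = -13.6057 / 3² = -1.51174444 eV
|ΔE| = |E_3 - E_8| = 1.29915538 eV

Convert to Joules: E = 1.29915538 eV × (1.602177 × 10⁻¹⁹ J/eV) = 2.0814769e-19 J

Using E = hf:
f = E/h = 2.0814769e-19 J / (6.62607 × 10⁻³⁴ J·s)
f = 3.14134e+14 Hz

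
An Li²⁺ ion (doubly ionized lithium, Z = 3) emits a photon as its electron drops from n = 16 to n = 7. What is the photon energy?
2.0207 eV

The energy levels are E_n = -13.6057 Z² eV / n².

Energy at n = 16: E_16 = -13.6057 × 3² / 16² = -0.4783254 eV
Energy at n = 7: E_7 = -13.6057 × 3² / 7² = -2.4990061 eV

For emission (electron falling to lower state), the photon energy is:
E_photon = E_16 - E_7 = |-0.4783254 - (-2.4990061)|
E_photon = 2.0207 eV

This energy is carried away by the emitted photon.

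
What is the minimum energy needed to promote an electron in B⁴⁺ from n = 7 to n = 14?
5.206 eV

The energy levels of a hydrogen-like atom are E_n = -13.6057 Z² eV / n².

Energy at n = 7: E_7 = -13.6057 × 5² / 7² = -6.941684 eV
Energy at n = 14: E_14 = -13.6057 × 5² / 14² = -1.735421 eV

The excitation energy is the difference:
ΔE = E_14 - E_7
ΔE = -1.735421 - (-6.941684)
ΔE = 5.206 eV

Since this is positive, energy must be absorbed (photon absorption).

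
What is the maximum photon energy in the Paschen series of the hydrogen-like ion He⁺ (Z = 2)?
6.05 eV

The series limit corresponds to the transition from n = ∞ to n = 3.
This is the highest energy (shortest wavelength) transition in the Paschen series.

E_∞ = 0 eV
E_3 = -13.6057 × 2² / 3² = -6.05 eV

Energy at series limit:
ΔE = E_∞ - E_3 = 0 - (-6.05) = 6.05 eV

This energy equals the ionization energy from the n = 3 state of He⁺.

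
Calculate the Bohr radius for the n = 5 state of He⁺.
0.66147 nm (or 6.61472 Å)

The Bohr radius formula is:
r_n = n² a₀ / Z

where a₀ = 0.05291772 nm is the Bohr radius.

For He⁺ (Z = 2) at n = 5:
r_5 = 5² × 0.05291772 nm / 2
r_5 = 25 × 0.05291772 nm / 2
r_5 = 1.322943 nm / 2
r_5 = 0.66147 nm

The electron orbits at approximately 0.66147 nm from the nucleus.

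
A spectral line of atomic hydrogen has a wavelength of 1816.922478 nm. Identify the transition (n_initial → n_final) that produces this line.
n = 9 → n = 4

First, find the photon energy from the wavelength (hc = 1239.84 eV·nm):
E = hc/λ = 1239.84 eV·nm / 1816.922478 nm = 0.68238464 eV

The energy levels of hydrogen satisfy E_n = -13.6057 / n² eV, so an emission n_i → n_f releases
ΔE = 13.6057 × (1/n_f² − 1/n_i²) eV.

Setting ΔE equal to the photon energy:
1/n_f² − 1/n_i² = 0.68238464 / 13.6057 = 0.050154321

Since 1/n_i² must be positive, we need 1/n_f² > 0.050154321, i.e. n_f ≤ 4. For each allowed n_f, solve n_i = (1/n_f² − 0.050154321)^(−1/2) and check whether it is a whole number:
  n_f = 1: 1/n_i² = 1.000000000 − 0.050154321 = 0.949845679 → n_i = 1.026  (not an integer) ✗
  n_f = 2: 1/n_i² = 0.250000000 − 0.050154321 = 0.199845679 → n_i = 2.237  (not an integer) ✗
  n_f = 3: 1/n_i² = 0.111111111 − 0.050154321 = 0.060956790 → n_i = 4.050  (not an integer) ✗
  n_f = 4: 1/n_i² = 0.062500000 − 0.050154321 = 0.012345679 → n_i = 9.000  → integer, n_i = 9 ✓

Only n_f = 4 gives an integer upper level, n_i = 9.

The transition is from n = 9 to n = 4 (emission).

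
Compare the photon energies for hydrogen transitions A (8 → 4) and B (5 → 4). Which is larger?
8 → 4

Calculate the energy for each transition:

Transition 8 → 4:
ΔE₁ = |E_4 - E_8| = |-13.6057/4² - (-13.6057/8²)|
ΔE₁ = |-0.850356250000 - (-0.212589062500)| = 0.637767188 eV

Transition 5 → 4:
ΔE₂ = |E_4 - E_5| = |-13.6057/4² - (-13.6057/5²)|
ΔE₂ = |-0.850356250000 - (-0.544228000000)| = 0.306128250 eV

Since 0.637767188 eV > 0.306128250 eV, the transition 8 → 4 emits the more energetic photon.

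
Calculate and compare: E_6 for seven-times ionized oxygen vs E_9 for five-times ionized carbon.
O⁷⁺ at n = 6 (E = -24.1879 eV)

Using E_n = -13.6057 Z² / n² eV:

O⁷⁺ (Z = 8) at n = 6:
E = -13.6057 × 8² / 6² = -13.6057 × 64 / 36 = -24.1879111 eV

C⁵⁺ (Z = 6) at n = 9:
E = -13.6057 × 6² / 9² = -13.6057 × 36 / 81 = -6.0469778 eV

Since -24.1879111 eV < -6.0469778 eV,
O⁷⁺ at n = 6 is more tightly bound (requires more energy to ionize).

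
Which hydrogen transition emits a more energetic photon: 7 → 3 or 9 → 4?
7 → 3

Calculate the energy for each transition:

Transition 7 → 3:
ΔE₁ = |E_3 - E_7| = |-13.6057/3² - (-13.6057/7²)|
ΔE₁ = |-1.5117444444 - (-0.2776673469)| = 1.2340771 eV

Transition 9 → 4:
ΔE₂ = |E_4 - E_9| = |-13.6057/4² - (-13.6057/9²)|
ΔE₂ = |-0.8503562500 - (-0.1679716049)| = 0.6823846 eV

Since 1.2340771 eV > 0.6823846 eV, the transition 7 → 3 emits the more energetic photon.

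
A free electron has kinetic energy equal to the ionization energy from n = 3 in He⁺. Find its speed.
1.4585e+06 m/s (or 0.48649% of c)

The binding energy at n = 3 for He⁺ is:
E_3 = -13.6057 × 2²/3² = -6.0469778 eV
|E_3| = 6.0469778 eV

Convert to Joules:
KE = 6.0469778 eV × (1.602177 × 10⁻¹⁹ J/eV) = 9.688329e-19 J

Using KE = ½mv²:
v = √(2·KE/m_e)
v = √(2 × 9.688329e-19 J / 9.10938 × 10⁻³¹ kg)
v = 1.4585e+06 m/s

This is approximately 0.48649% the speed of light.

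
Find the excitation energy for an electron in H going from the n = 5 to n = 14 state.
0.475 eV

The energy levels of a hydrogen-like atom are E_n = -13.6057 eV / n².

Energy at n = 5: E_5 = -13.6057 / 5² = -0.544228 eV
Energy at n = 14: E_14 = -13.6057 / 14² = -0.069417 eV

The excitation energy is the difference:
ΔE = E_14 - E_5
ΔE = -0.069417 - (-0.544228)
ΔE = 0.475 eV

Since this is positive, energy must be absorbed (photon absorption).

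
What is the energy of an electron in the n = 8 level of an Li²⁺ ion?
-1.91 eV

For hydrogen-like ions, the energy levels scale with Z²:
E_n = -13.6057 Z² / n² eV

For Li²⁺ (Z = 3) at n = 8:
E_8 = -13.6057 × 3² / 8²
E_8 = -13.6057 × 9 / 64
E_8 = -122.4513 / 64
E_8 = -1.91 eV

The energy is 9 times more negative than hydrogen at the same n due to the stronger nuclear charge.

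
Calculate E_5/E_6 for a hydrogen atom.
1.440000

Using E_n = -13.6057 Z² / n² eV with Z = 1:

E_5 = -13.6057 / 5² = -13.6057 / 25 = -0.544228000000 eV
E_6 = -13.6057 / 6² = -13.6057 / 36 = -0.377936111111 eV

The ratio is:
E_5/E_6 = (-0.544228000000) / (-0.377936111111)
E_5/E_6 = (-13.6057/25) / (-13.6057/36)
E_5/E_6 = 36/25
E_5/E_6 = 1.440000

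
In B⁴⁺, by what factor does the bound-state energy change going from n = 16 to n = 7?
5.2245

Using E_n = -13.6057 Z² / n² eV with Z = 5:

E_7 = -13.6057 × 5² / 7² = -340.1425 / 49 = -6.9416836735 eV
E_16 = -13.6057 × 5² / 16² = -340.1425 / 256 = -1.3286816406 eV

The ratio is:
E_7/E_16 = (-6.9416836735) / (-1.3286816406)
E_7/E_16 = (-340.1425/49) / (-340.1425/256)
E_7/E_16 = 256/49
E_7/E_16 = 5.2245
(Note: the Z² factors cancel in the ratio.)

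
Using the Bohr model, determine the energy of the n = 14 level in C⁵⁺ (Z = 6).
-2.499 eV

For hydrogen-like ions, the energy levels scale with Z²:
E_n = -13.6057 Z² / n² eV

For C⁵⁺ (Z = 6) at n = 14:
E_14 = -13.6057 × 6² / 14²
E_14 = -13.6057 × 36 / 196
E_14 = -489.8052 / 196
E_14 = -2.499 eV

The energy is 36 times more negative than hydrogen at the same n due to the stronger nuclear charge.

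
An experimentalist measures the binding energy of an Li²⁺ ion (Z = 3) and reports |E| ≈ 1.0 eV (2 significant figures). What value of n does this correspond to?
n = 11

The exact energy levels follow E_n = -13.6057 Z² / n² eV with Z = 3.

The measured value (-1.0 eV) is reported to only 2 significant figures, so we must test candidate n values and see which one matches to that precision.

Candidate energies:
  n = 9:  E = -13.6057 × 3² / 9² = -1.51174 eV
  n = 10:  E = -13.6057 × 3² / 10² = -1.22451 eV
  n = 11:  E = -13.6057 × 3² / 11² = -1.01199 eV  ← matches
  n = 12:  E = -13.6057 × 3² / 12² = -0.85036 eV
  n = 13:  E = -13.6057 × 3² / 13² = -0.72456 eV

Checking against the measurement of -1.0 eV (2 sig figs), only n = 11 agrees:
E_11 = -1.01199 eV, which rounds to -1.0 eV ✓

Therefore n = 11.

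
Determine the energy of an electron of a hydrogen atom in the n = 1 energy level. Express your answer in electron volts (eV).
-13.606 eV

The energy levels of a hydrogen-like atom are given by:
E_n = -13.6057 eV / n²

For n = 1:
E_1 = -13.6057 eV / 1²
E_1 = -13.6057 eV / 1
E_1 = -13.606 eV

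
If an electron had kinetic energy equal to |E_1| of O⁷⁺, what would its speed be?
1.75e+07 m/s (or 5.84% of c)

The binding energy at n = 1 for O⁷⁺ is:
E_1 = -13.6057 × 8²/1² = -870.7648 eV
|E_1| = 870.7648 eV

Convert to Joules:
KE = 870.7648 eV × (1.602177 × 10⁻¹⁹ J/eV) = 1.3951e-16 J

Using KE = ½mv²:
v = √(2·KE/m_e)
v = √(2 × 1.3951e-16 J / 9.10938 × 10⁻³¹ kg)
v = 1.75e+07 m/s

This is approximately 5.84% the speed of light.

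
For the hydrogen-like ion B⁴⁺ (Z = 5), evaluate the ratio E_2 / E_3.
2.250000

Using E_n = -13.6057 Z² / n² eV with Z = 5:

E_2 = -13.6057 × 5² / 2² = -340.1425 / 4 = -85.035625000000 eV
E_3 = -13.6057 × 5² / 3² = -340.1425 / 9 = -37.793611111111 eV

The ratio is:
E_2/E_3 = (-85.035625000000) / (-37.793611111111)
E_2/E_3 = (-340.1425/4) / (-340.1425/9)
E_2/E_3 = 9/4
E_2/E_3 = 2.250000
(Note: the Z² factors cancel in the ratio.)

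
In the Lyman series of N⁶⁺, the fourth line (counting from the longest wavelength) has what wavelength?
1.9372 nm

The lines of a series are numbered from the longest wavelength (smallest ΔE) outward; the fourth line is the transition from n = n_f + 4 to n_f.
The Lyman series has all transitions ending at n_f = 1.

For N⁶⁺ (Z = 7), the fourth line (δ-line) is the jump from n = 5 to n = 1:
E_5 = -13.6057 × 7² / 5² = -26.667172 eV
E_1 = -13.6057 × 7² / 1² = -666.679300 eV
ΔE = E_5 - E_1 = 640.012128 eV

λ = hc/E = 1239.84 eV·nm / 640.012128 eV
λ = 1.9372 nm

This is the δ-line of the Lyman series in N⁶⁺.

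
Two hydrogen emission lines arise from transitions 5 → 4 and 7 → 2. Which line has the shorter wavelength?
7 → 2

Calculate the energy for each transition:

Transition 5 → 4:
ΔE₁ = |E_4 - E_5| = |-13.6057/4² - (-13.6057/5²)|
ΔE₁ = |-0.850356250 - (-0.544228000)| = 0.306128 eV

Transition 7 → 2:
ΔE₂ = |E_2 - E_7| = |-13.6057/2² - (-13.6057/7²)|
ΔE₂ = |-3.401425000 - (-0.277667347)| = 3.123758 eV

Since 3.123758 eV > 0.306128 eV, the transition 7 → 2 emits the more energetic photon.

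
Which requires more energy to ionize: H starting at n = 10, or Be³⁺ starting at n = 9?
Be³⁺ at n = 9 (E = -2.69 eV)

Using E_n = -13.6057 Z² / n² eV:

H (Z = 1) at n = 10:
E = -13.6057 × 1² / 10² = -13.6057 × 1 / 100 = -0.13606 eV

Be³⁺ (Z = 4) at n = 9:
E = -13.6057 × 4² / 9² = -13.6057 × 16 / 81 = -2.68755 eV

Since -2.68755 eV < -0.13606 eV,
Be³⁺ at n = 9 is more tightly bound (requires more energy to ionize).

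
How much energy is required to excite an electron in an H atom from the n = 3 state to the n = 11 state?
1.399301 eV

The energy levels of a hydrogen-like atom are E_n = -13.6057 eV / n².

Energy at n = 3: E_3 = -13.6057 / 3² = -1.511744444 eV
Energy at n = 11: E_11 = -13.6057 / 11² = -0.112443802 eV

The excitation energy is the difference:
ΔE = E_11 - E_3
ΔE = -0.112443802 - (-1.511744444)
ΔE = 1.399301 eV

Since this is positive, energy must be absorbed (photon absorption).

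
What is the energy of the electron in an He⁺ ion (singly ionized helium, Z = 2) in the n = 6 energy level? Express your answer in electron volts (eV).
-1.51174 eV

The energy levels of a hydrogen-like atom are given by:
E_n = -13.6057 Z² / n² eV  (with Z = 2 for He⁺)

For n = 6:
E_6 = -13.6057 × 2² / 6²
E_6 = -13.6057 × 4 / 36
E_6 = -1.51174 eV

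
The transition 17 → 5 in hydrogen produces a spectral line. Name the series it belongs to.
Pfund series

The spectral series in hydrogen are named based on the final (lower) energy level:
- Lyman series: n_final = 1 (ultraviolet)
- Balmer series: n_final = 2 (visible/near-UV)
- Paschen series: n_final = 3 (infrared)
- Brackett series: n_final = 4 (infrared)
- Pfund series: n_final = 5 (far infrared)

Since this transition ends at n = 5, it belongs to the Pfund series.

For reference, this 17 → 5 line has photon energy
ΔE = 13.6057 eV × (1/5² - 1/17²) = 0.49714945329 eV,
corresponding to wavelength λ = hc/ΔE = 1239.84 eV·nm / 0.49714945329 eV = 2493.89795 nm in the far infrared region.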